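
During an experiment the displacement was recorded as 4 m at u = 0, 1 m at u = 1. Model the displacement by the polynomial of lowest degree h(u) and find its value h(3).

-5

L_0(3) = (2)/[(-1)] = -2
L_1(3) = (3)/[(1)] = 3
Sum: 4·(-2) + 1·(3) = -5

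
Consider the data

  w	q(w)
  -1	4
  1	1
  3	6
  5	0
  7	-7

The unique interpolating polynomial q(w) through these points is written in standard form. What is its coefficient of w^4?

29/384

L_0(w) = (w - 1)(w - 3)(w - 5)(w - 7) / [384] = (1/384)w^4 - (1/24)w^3 + (43/192)w^2 - (11/24)w + 35/128
L_1(w) = (w + 1)(w - 3)(w - 5)(w - 7) / [-96] = -(1/96)w^4 + (7/48)w^3 - (7/12)w^2 + (17/48)w + 35/32
L_2(w) = (w + 1)(w - 1)(w - 5)(w - 7) / [64] = (1/64)w^4 - (3/16)w^3 + (17/32)w^2 + (3/16)w - 35/64
L_3(w) = (w + 1)(w - 1)(w - 3)(w - 7) / [-96] = -(1/96)w^4 + (5/48)w^3 - (5/24)w^2 - (5/48)w + 7/32
L_4(w) = (w + 1)(w - 1)(w - 3)(w - 5) / [384] = (1/384)w^4 - (1/48)w^3 + (7/192)w^2 + (1/48)w - 5/128
q(w) = 4·L_0 + 1·L_1 + 6·L_2 + 0·L_3 + (-7)·L_4
Only the coefficient of w^4 is needed; take it from each L_i and combine:
4·(1/384) + 1·(-1/96) + 6·(1/64) + 0·(-1/96) + (-7)·(1/384) = 29/384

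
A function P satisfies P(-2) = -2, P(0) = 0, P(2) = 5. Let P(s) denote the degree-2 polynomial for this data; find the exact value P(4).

Using Newton's divided-difference form:
P[-2,0] = (0 - (-2)) / (0 - (-2)) = 1
P[0,2] = (5 - 0) / (2 - 0) = 5/2
P[-2,0,2] = (5/2 - 1) / (2 - (-2)) = 3/8
P(4) = -2 + 1·(6) + (3/8)·(6)·(4) = 13

13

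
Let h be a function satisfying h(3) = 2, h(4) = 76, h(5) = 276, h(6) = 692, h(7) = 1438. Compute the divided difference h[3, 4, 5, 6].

h[3,4] = (76 - 2) / (4 - 3) = 74
h[4,5] = (276 - 76) / (5 - 4) = 200
h[5,6] = (692 - 276) / (6 - 5) = 416
h[3,4,5] = (200 - 74) / (5 - 3) = 63
h[4,5,6] = (416 - 200) / (6 - 4) = 108
h[3,4,5,6] = (108 - 63) / (6 - 3) = 15

15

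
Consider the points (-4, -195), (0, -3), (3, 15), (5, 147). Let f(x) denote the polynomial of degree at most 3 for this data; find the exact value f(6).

Using Newton's divided-difference form:
f[-4,0] = (-3 - (-195)) / (0 - (-4)) = 48
f[0,3] = (15 - (-3)) / (3 - 0) = 6
f[3,5] = (147 - 15) / (5 - 3) = 66
f[-4,0,3] = (6 - 48) / (3 - (-4)) = -6
f[0,3,5] = (66 - 6) / (5 - 0) = 12
f[-4,0,3,5] = (12 - (-6)) / (5 - (-4)) = 2
f(6) = -195 + 48·(10) + (-6)·(10)·(6) + 2·(10)·(6)·(3) = 285

285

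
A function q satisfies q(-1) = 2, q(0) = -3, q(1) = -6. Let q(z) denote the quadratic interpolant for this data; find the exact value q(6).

9

Evaluate each Lagrange basis at z = 6:
L_0(6) = (6)·(5)/[(-1)·(-2)] = 15
L_1(6) = (7)·(5)/[(1)·(-1)] = -35
L_2(6) = (7)·(6)/[(2)·(1)] = 21
Sum: 2·(15) + (-3)·(-35) + (-6)·(21) = 9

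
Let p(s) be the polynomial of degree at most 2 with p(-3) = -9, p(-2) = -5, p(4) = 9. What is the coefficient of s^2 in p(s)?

The leading coefficient equals the top divided difference p[-3,-2,4].
p[-3,-2] = (-5 - (-9)) / (-2 - (-3)) = 4
p[-2,4] = (9 - (-5)) / (4 - (-2)) = 7/3
p[-3,-2,4] = (7/3 - 4) / (4 - (-3)) = -5/21

-5/21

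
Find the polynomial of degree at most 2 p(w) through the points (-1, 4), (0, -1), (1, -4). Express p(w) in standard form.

Build the Lagrange basis polynomials:
L_0(w) = w(w - 1) / [2] = (1/2)w^2 - (1/2)w
L_1(w) = (w + 1)(w - 1) / [-1] = -w^2 + 1
L_2(w) = (w + 1)w / [2] = (1/2)w^2 + (1/2)w
p(w) = 4·L_0 + (-1)·L_1 + (-4)·L_2
  4·L_0(w) = 2w^2 - 2w
  (-1)·L_1(w) = w^2 - 1
  (-4)·L_2(w) = -2w^2 - 2w
Adding term by term: w^2 - 4w - 1

p(w) = w^2 - 4w - 1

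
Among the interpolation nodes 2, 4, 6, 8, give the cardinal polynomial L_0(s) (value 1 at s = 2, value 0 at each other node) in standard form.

L_0(s) = (s - 4)(s - 6)(s - 8) / [(-2)·(-4)·(-6)]
       = (s^3 - 18s^2 + 104s - 192) / (-48)

L_0(s) = -(1/48)s^3 + (3/8)s^2 - (13/6)s + 4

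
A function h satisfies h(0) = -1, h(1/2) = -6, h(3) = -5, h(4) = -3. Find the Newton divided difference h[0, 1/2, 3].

52/15

h[0,1/2] = (-6 - (-1)) / (1/2 - 0) = -10
h[1/2,3] = (-5 - (-6)) / (3 - 1/2) = 2/5
h[0,1/2,3] = (2/5 - (-10)) / (3 - 0) = 52/15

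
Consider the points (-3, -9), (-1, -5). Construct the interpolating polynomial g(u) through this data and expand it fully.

L_0(u) = (u + 1) / [-2] = -(1/2)u - 1/2
L_1(u) = (u + 3) / [2] = (1/2)u + 3/2
g(u) = (-9)·L_0 + (-5)·L_1
  (-9)·L_0(u) = (9/2)u + 9/2
  (-5)·L_1(u) = -(5/2)u - 15/2
Adding term by term: 2u - 3

g(u) = 2u - 3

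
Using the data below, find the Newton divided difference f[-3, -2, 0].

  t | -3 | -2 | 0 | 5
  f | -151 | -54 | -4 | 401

f[-3,-2] = (-54 - (-151)) / (-2 - (-3)) = 97
f[-2,0] = (-4 - (-54)) / (0 - (-2)) = 25
f[-3,-2,0] = (25 - 97) / (0 - (-3)) = -24

-24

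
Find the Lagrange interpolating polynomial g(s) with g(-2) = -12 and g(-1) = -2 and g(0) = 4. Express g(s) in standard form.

Build the Lagrange basis polynomials:
L_0(s) = (s + 1)s / [2] = (1/2)s^2 + (1/2)s
L_1(s) = (s + 2)s / [-1] = -s^2 - 2s
L_2(s) = (s + 2)(s + 1) / [2] = (1/2)s^2 + (3/2)s + 1
g(s) = (-12)·L_0 + (-2)·L_1 + 4·L_2
  (-12)·L_0(s) = -6s^2 - 6s
  (-2)·L_1(s) = 2s^2 + 4s
  4·L_2(s) = 2s^2 + 6s + 4
Adding term by term: -2s^2 + 4s + 4

g(s) = -2s^2 + 4s + 4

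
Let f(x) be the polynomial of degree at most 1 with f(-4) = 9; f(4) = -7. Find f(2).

Evaluate each Lagrange basis at x = 2:
L_0(2) = (-2)/[(-8)] = 1/4
L_1(2) = (6)/[(8)] = 3/4
Sum: 9·(1/4) + (-7)·(3/4) = -3

-3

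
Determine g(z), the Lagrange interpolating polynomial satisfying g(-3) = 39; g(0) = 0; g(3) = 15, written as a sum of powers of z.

Build the Lagrange basis polynomials:
L_0(z) = z(z - 3) / [18] = (1/18)z^2 - (1/6)z
L_1(z) = (z + 3)(z - 3) / [-9] = -(1/9)z^2 + 1
L_2(z) = (z + 3)z / [18] = (1/18)z^2 + (1/6)z
g(z) = 39·L_0 + 0·L_1 + 15·L_2
  39·L_0(z) = (13/6)z^2 - (13/2)z
  0·L_1(z) = 0
  15·L_2(z) = (5/6)z^2 + (5/2)z
Adding term by term: 3z^2 - 4z

g(z) = 3z^2 - 4z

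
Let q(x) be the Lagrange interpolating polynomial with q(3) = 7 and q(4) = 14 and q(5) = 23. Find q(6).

Evaluate each Lagrange basis at x = 6:
L_0(6) = (2)·(1)/[(-1)·(-2)] = 1
L_1(6) = (3)·(1)/[(1)·(-1)] = -3
L_2(6) = (3)·(2)/[(2)·(1)] = 3
Sum: 7·(1) + 14·(-3) + 23·(3) = 34

34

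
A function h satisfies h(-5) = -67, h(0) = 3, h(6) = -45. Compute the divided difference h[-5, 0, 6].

-2

h[-5,0] = (3 - (-67)) / (0 - (-5)) = 14
h[0,6] = (-45 - 3) / (6 - 0) = -8
h[-5,0,6] = (-8 - 14) / (6 - (-5)) = -2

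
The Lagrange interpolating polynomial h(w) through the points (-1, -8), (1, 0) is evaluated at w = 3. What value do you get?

8

Evaluate each Lagrange basis at w = 3:
L_0(3) = (2)/[(-2)] = -1
L_1(3) = (4)/[(2)] = 2
Sum: (-8)·(-1) + 0 = 8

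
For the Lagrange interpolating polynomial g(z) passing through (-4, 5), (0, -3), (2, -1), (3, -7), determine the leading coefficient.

The leading coefficient equals the top divided difference g[-4,0,2,3].
g[-4,0] = (-3 - 5) / (0 - (-4)) = -2
g[0,2] = (-1 - (-3)) / (2 - 0) = 1
g[2,3] = (-7 - (-1)) / (3 - 2) = -6
g[-4,0,2] = (1 - (-2)) / (2 - (-4)) = 1/2
g[0,2,3] = (-6 - 1) / (3 - 0) = -7/3
g[-4,0,2,3] = (-7/3 - 1/2) / (3 - (-4)) = -17/42

-17/42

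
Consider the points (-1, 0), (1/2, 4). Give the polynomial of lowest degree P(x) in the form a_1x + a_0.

L_0(x) = (x - 1/2) / [-3/2] = -(2/3)x + 1/3
L_1(x) = (x + 1) / [3/2] = (2/3)x + 2/3
P(x) = 0·L_0 + 4·L_1
  0·L_0(x) = 0
  4·L_1(x) = (8/3)x + 8/3
Adding term by term: (8/3)x + 8/3

P(x) = (8/3)x + 8/3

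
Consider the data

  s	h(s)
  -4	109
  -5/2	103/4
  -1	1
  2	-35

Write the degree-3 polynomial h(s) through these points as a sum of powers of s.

h(s) = -2s^3 - 2s^2 - 4s - 3

Build the Lagrange basis polynomials:
L_0(s) = (s + 5/2)(s + 1)(s - 2) / [-27] = -(1/27)s^3 - (1/18)s^2 + (1/6)s + 5/27
L_1(s) = (s + 4)(s + 1)(s - 2) / [81/8] = (8/81)s^3 + (8/27)s^2 - (16/27)s - 64/81
L_2(s) = (s + 4)(s + 5/2)(s - 2) / [-27/2] = -(2/27)s^3 - (1/3)s^2 + (2/9)s + 40/27
L_3(s) = (s + 4)(s + 5/2)(s + 1) / [81] = (1/81)s^3 + (5/54)s^2 + (11/54)s + 10/81
h(s) = 109·L_0 + (103/4)·L_1 + 1·L_2 + (-35)·L_3
  109·L_0(s) = -(109/27)s^3 - (109/18)s^2 + (109/6)s + 545/27
  (103/4)·L_1(s) = (206/81)s^3 + (206/27)s^2 - (412/27)s - 1648/81
  1·L_2(s) = -(2/27)s^3 - (1/3)s^2 + (2/9)s + 40/27
  (-35)·L_3(s) = -(35/81)s^3 - (175/54)s^2 - (385/54)s - 350/81
Adding term by term: -2s^3 - 2s^2 - 4s - 3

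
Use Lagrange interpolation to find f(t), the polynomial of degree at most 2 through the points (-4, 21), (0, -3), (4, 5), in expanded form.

Build the Lagrange basis polynomials:
L_0(t) = t(t - 4) / [32] = (1/32)t^2 - (1/8)t
L_1(t) = (t + 4)(t - 4) / [-16] = -(1/16)t^2 + 1
L_2(t) = (t + 4)t / [32] = (1/32)t^2 + (1/8)t
f(t) = 21·L_0 + (-3)·L_1 + 5·L_2
  21·L_0(t) = (21/32)t^2 - (21/8)t
  (-3)·L_1(t) = (3/16)t^2 - 3
  5·L_2(t) = (5/32)t^2 + (5/8)t
Adding term by term: t^2 - 2t - 3

f(t) = t^2 - 2t - 3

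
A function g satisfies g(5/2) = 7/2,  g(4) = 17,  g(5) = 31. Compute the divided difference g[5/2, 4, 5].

2

g[5/2,4] = (17 - 7/2) / (4 - 5/2) = 9
g[4,5] = (31 - 17) / (5 - 4) = 14
g[5/2,4,5] = (14 - 9) / (5 - 5/2) = 2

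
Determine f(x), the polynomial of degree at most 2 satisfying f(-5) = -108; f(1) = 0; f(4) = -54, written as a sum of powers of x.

f(x) = -4x^2 + 2x + 2

Newton's divided differences:
f[-5,1] = (0 - (-108)) / (1 - (-5)) = 18
f[1,4] = (-54 - 0) / (4 - 1) = -18
f[-5,1,4] = (-18 - 18) / (4 - (-5)) = -4
f(x) = -108 + 18·(x + 5) + (-4)·(x + 5)(x - 1)
Expanding: f(x) = -4x^2 + 2x + 2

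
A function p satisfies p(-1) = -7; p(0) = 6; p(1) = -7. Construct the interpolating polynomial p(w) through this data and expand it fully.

p(w) = -13w^2 + 6

L_0(w) = w(w - 1) / [2] = (1/2)w^2 - (1/2)w
L_1(w) = (w + 1)(w - 1) / [-1] = -w^2 + 1
L_2(w) = (w + 1)w / [2] = (1/2)w^2 + (1/2)w
p(w) = (-7)·L_0 + 6·L_1 + (-7)·L_2
  (-7)·L_0(w) = -(7/2)w^2 + (7/2)w
  6·L_1(w) = -6w^2 + 6
  (-7)·L_2(w) = -(7/2)w^2 - (7/2)w
Adding term by term: -13w^2 + 6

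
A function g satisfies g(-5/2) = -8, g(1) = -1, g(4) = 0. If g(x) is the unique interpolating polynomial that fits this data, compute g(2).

Evaluate each Lagrange basis at x = 2:
L_0(2) = (1)·(-2)/[(-7/2)·(-13/2)] = -8/91
L_1(2) = (9/2)·(-2)/[(7/2)·(-3)] = 6/7
L_2(2) = (9/2)·(1)/[(13/2)·(3)] = 3/13
Sum: (-8)·(-8/91) + (-1)·(6/7) + 0 = -2/13

-2/13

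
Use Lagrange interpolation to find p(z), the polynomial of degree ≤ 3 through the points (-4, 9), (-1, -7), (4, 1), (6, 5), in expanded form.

L_0(z) = (z + 1)(z - 4)(z - 6) / [-240] = -(1/240)z^3 + (3/80)z^2 - (7/120)z - 1/10
L_1(z) = (z + 4)(z - 4)(z - 6) / [105] = (1/105)z^3 - (2/35)z^2 - (16/105)z + 32/35
L_2(z) = (z + 4)(z + 1)(z - 6) / [-80] = -(1/80)z^3 + (1/80)z^2 + (13/40)z + 3/10
L_3(z) = (z + 4)(z + 1)(z - 4) / [140] = (1/140)z^3 + (1/140)z^2 - (4/35)z - 4/35
p(z) = 9·L_0 + (-7)·L_1 + 1·L_2 + 5·L_3
  9·L_0(z) = -(3/80)z^3 + (27/80)z^2 - (21/40)z - 9/10
  (-7)·L_1(z) = -(1/15)z^3 + (2/5)z^2 + (16/15)z - 32/5
  1·L_2(z) = -(1/80)z^3 + (1/80)z^2 + (13/40)z + 3/10
  5·L_3(z) = (1/28)z^3 + (1/28)z^2 - (4/7)z - 4/7
Adding term by term: -(17/210)z^3 + (11/14)z^2 + (31/105)z - 53/7

p(z) = -(17/210)z^3 + (11/14)z^2 + (31/105)z - 53/7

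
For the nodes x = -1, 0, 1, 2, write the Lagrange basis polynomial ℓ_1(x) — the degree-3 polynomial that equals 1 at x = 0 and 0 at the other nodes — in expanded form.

ℓ_1(x) = (x + 1)(x - 1)(x - 2) / [(1)·(-1)·(-2)]
       = (x^3 - 2x^2 - x + 2) / (2)

ℓ_1(x) = (1/2)x^3 - x^2 - (1/2)x + 1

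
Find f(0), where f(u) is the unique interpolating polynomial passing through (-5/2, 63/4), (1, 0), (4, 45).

-3

Evaluate each Lagrange basis at u = 0:
L_0(0) = (-1)·(-4)/[(-7/2)·(-13/2)] = 16/91
L_1(0) = (5/2)·(-4)/[(7/2)·(-3)] = 20/21
L_2(0) = (5/2)·(-1)/[(13/2)·(3)] = -5/39
Sum: 63/4·(16/91) + 0 + 45·(-5/39) = -3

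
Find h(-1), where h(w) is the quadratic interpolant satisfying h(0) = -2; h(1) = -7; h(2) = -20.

-5

Using Newton's divided-difference form:
h[0,1] = (-7 - (-2)) / (1 - 0) = -5
h[1,2] = (-20 - (-7)) / (2 - 1) = -13
h[0,1,2] = (-13 - (-5)) / (2 - 0) = -4
h(-1) = -2 + (-5)·(-1) + (-4)·(-1)·(-2) = -5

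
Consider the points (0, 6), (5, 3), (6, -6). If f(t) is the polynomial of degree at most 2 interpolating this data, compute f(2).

66/5

Using Newton's divided-difference form:
f[0,5] = (3 - 6) / (5 - 0) = -3/5
f[5,6] = (-6 - 3) / (6 - 5) = -9
f[0,5,6] = (-9 - (-3/5)) / (6 - 0) = -7/5
f(2) = 6 + (-3/5)·(2) + (-7/5)·(2)·(-3) = 66/5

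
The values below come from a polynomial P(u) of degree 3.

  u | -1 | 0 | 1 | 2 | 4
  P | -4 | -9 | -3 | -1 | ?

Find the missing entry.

The 4 known values determine P uniquely (degree ≤ 3).
Evaluate each Lagrange basis at u = 4:
L_0(4) = (4)·(3)·(2)/[(-1)·(-2)·(-3)] = -4
L_1(4) = (5)·(3)·(2)/[(1)·(-1)·(-2)] = 15
L_2(4) = (5)·(4)·(2)/[(2)·(1)·(-1)] = -20
L_3(4) = (5)·(4)·(3)/[(3)·(2)·(1)] = 10
Sum: (-4)·(-4) + (-9)·(15) + (-3)·(-20) + (-1)·(10) = -69

-69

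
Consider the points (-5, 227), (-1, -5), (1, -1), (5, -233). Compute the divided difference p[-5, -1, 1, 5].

p[-5,-1] = (-5 - 227) / (-1 - (-5)) = -58
p[-1,1] = (-1 - (-5)) / (1 - (-1)) = 2
p[1,5] = (-233 - (-1)) / (5 - 1) = -58
p[-5,-1,1] = (2 - (-58)) / (1 - (-5)) = 10
p[-1,1,5] = (-58 - 2) / (5 - (-1)) = -10
p[-5,-1,1,5] = (-10 - 10) / (5 - (-5)) = -2

-2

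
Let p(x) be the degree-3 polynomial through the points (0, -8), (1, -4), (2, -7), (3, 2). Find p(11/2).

3227/16

Using Newton's divided-difference form:
p[0,1] = (-4 - (-8)) / (1 - 0) = 4
p[1,2] = (-7 - (-4)) / (2 - 1) = -3
p[2,3] = (2 - (-7)) / (3 - 2) = 9
p[0,1,2] = (-3 - 4) / (2 - 0) = -7/2
p[1,2,3] = (9 - (-3)) / (3 - 1) = 6
p[0,1,2,3] = (6 - (-7/2)) / (3 - 0) = 19/6
p(11/2) = -8 + 4·(11/2) + (-7/2)·(11/2)·(9/2) + (19/6)·(11/2)·(9/2)·(7/2) = 3227/16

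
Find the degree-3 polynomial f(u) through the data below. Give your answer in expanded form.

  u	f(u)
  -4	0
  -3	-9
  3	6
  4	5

f(u) = -(15/56)u^3 + (4/7)u^2 + (275/56)u - 93/14

Newton's divided differences:
f[-4,-3] = (-9 - 0) / (-3 - (-4)) = -9
f[-3,3] = (6 - (-9)) / (3 - (-3)) = 5/2
f[3,4] = (5 - 6) / (4 - 3) = -1
f[-4,-3,3] = (5/2 - (-9)) / (3 - (-4)) = 23/14
f[-3,3,4] = (-1 - 5/2) / (4 - (-3)) = -1/2
f[-4,-3,3,4] = (-1/2 - 23/14) / (4 - (-4)) = -15/56
f(u) = (-9)·(u + 4) + (23/14)·(u + 4)(u + 3) + (-15/56)·(u + 4)(u + 3)(u - 3)
Expanding: f(u) = -(15/56)u^3 + (4/7)u^2 + (275/56)u - 93/14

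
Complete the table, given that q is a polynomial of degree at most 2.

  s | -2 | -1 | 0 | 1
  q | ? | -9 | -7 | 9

3

The 3 known values determine q uniquely (degree ≤ 2).
Evaluate each Lagrange basis at s = -2:
L_0(-2) = (-2)·(-3)/[(-1)·(-2)] = 3
L_1(-2) = (-1)·(-3)/[(1)·(-1)] = -3
L_2(-2) = (-1)·(-2)/[(2)·(1)] = 1
Sum: (-9)·(3) + (-7)·(-3) + 9·(1) = 3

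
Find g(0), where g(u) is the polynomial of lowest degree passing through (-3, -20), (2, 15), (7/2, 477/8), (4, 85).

1

Evaluate each Lagrange basis at u = 0:
L_0(0) = (-2)·(-7/2)·(-4)/[(-5)·(-13/2)·(-7)] = 8/65
L_1(0) = (3)·(-7/2)·(-4)/[(5)·(-3/2)·(-2)] = 14/5
L_2(0) = (3)·(-2)·(-4)/[(13/2)·(3/2)·(-1/2)] = -64/13
L_3(0) = (3)·(-2)·(-7/2)/[(7)·(2)·(1/2)] = 3
Sum: (-20)·(8/65) + 15·(14/5) + 477/8·(-64/13) + 85·(3) = 1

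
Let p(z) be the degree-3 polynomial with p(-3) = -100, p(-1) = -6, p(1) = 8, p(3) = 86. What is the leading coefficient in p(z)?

3

Build the Lagrange basis polynomials:
L_0(z) = (z + 1)(z - 1)(z - 3) / [-48] = -(1/48)z^3 + (1/16)z^2 + (1/48)z - 1/16
L_1(z) = (z + 3)(z - 1)(z - 3) / [16] = (1/16)z^3 - (1/16)z^2 - (9/16)z + 9/16
L_2(z) = (z + 3)(z + 1)(z - 3) / [-16] = -(1/16)z^3 - (1/16)z^2 + (9/16)z + 9/16
L_3(z) = (z + 3)(z + 1)(z - 1) / [48] = (1/48)z^3 + (1/16)z^2 - (1/48)z - 1/16
p(z) = (-100)·L_0 + (-6)·L_1 + 8·L_2 + 86·L_3
Only the coefficient of z^3 is needed; take it from each L_i and combine:
(-100)·(-1/48) + (-6)·(1/16) + 8·(-1/16) + 86·(1/48) = 3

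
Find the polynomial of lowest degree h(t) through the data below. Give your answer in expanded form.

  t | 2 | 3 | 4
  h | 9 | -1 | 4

h(t) = (15/2)t^2 - (95/2)t + 74

Newton's divided differences:
h[2,3] = (-1 - 9) / (3 - 2) = -10
h[3,4] = (4 - (-1)) / (4 - 3) = 5
h[2,3,4] = (5 - (-10)) / (4 - 2) = 15/2
h(t) = 9 + (-10)·(t - 2) + (15/2)·(t - 2)(t - 3)
Expanding: h(t) = (15/2)t^2 - (95/2)t + 74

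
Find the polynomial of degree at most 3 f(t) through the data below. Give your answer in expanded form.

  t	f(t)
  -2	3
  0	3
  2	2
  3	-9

f(t) = -(27/40)t^3 - (1/8)t^2 + (49/20)t + 3

L_0(t) = t(t - 2)(t - 3) / [-40] = -(1/40)t^3 + (1/8)t^2 - (3/20)t
L_1(t) = (t + 2)(t - 2)(t - 3) / [12] = (1/12)t^3 - (1/4)t^2 - (1/3)t + 1
L_2(t) = (t + 2)t(t - 3) / [-8] = -(1/8)t^3 + (1/8)t^2 + (3/4)t
L_3(t) = (t + 2)t(t - 2) / [15] = (1/15)t^3 - (4/15)t
f(t) = 3·L_0 + 3·L_1 + 2·L_2 + (-9)·L_3
  3·L_0(t) = -(3/40)t^3 + (3/8)t^2 - (9/20)t
  3·L_1(t) = (1/4)t^3 - (3/4)t^2 - t + 3
  2·L_2(t) = -(1/4)t^3 + (1/4)t^2 + (3/2)t
  (-9)·L_3(t) = -(3/5)t^3 + (12/5)t
Adding term by term: -(27/40)t^3 - (1/8)t^2 + (49/20)t + 3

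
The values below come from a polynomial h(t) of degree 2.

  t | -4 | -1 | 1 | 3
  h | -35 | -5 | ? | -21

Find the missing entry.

-5

The 3 known values determine h uniquely (degree ≤ 2).
Evaluate each Lagrange basis at t = 1:
L_0(1) = (2)·(-2)/[(-3)·(-7)] = -4/21
L_1(1) = (5)·(-2)/[(3)·(-4)] = 5/6
L_2(1) = (5)·(2)/[(7)·(4)] = 5/14
Sum: (-35)·(-4/21) + (-5)·(5/6) + (-21)·(5/14) = -5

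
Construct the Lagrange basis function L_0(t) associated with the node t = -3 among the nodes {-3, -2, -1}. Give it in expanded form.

L_0(t) = (1/2)t^2 + (3/2)t + 1

L_0(t) = (t + 2)(t + 1) / [(-1)·(-2)]
       = (t^2 + 3t + 2) / (2)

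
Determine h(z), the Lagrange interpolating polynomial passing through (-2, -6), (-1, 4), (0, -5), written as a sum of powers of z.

h(z) = -(19/2)z^2 - (37/2)z - 5

Build the Lagrange basis polynomials:
L_0(z) = (z + 1)z / [2] = (1/2)z^2 + (1/2)z
L_1(z) = (z + 2)z / [-1] = -z^2 - 2z
L_2(z) = (z + 2)(z + 1) / [2] = (1/2)z^2 + (3/2)z + 1
h(z) = (-6)·L_0 + 4·L_1 + (-5)·L_2
  (-6)·L_0(z) = -3z^2 - 3z
  4·L_1(z) = -4z^2 - 8z
  (-5)·L_2(z) = -(5/2)z^2 - (15/2)z - 5
Adding term by term: -(19/2)z^2 - (37/2)z - 5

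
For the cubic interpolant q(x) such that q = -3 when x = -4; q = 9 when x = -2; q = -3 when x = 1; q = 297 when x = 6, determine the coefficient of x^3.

Build the Lagrange basis polynomials:
L_0(x) = (x + 2)(x - 1)(x - 6) / [-100] = -(1/100)x^3 + (1/20)x^2 + (2/25)x - 3/25
L_1(x) = (x + 4)(x - 1)(x - 6) / [48] = (1/48)x^3 - (1/16)x^2 - (11/24)x + 1/2
L_2(x) = (x + 4)(x + 2)(x - 6) / [-75] = -(1/75)x^3 + (28/75)x + 16/25
L_3(x) = (x + 4)(x + 2)(x - 1) / [400] = (1/400)x^3 + (1/80)x^2 + (1/200)x - 1/50
q(x) = (-3)·L_0 + 9·L_1 + (-3)·L_2 + 297·L_3
Only the coefficient of x^3 is needed; take it from each L_i and combine:
(-3)·(-1/100) + 9·(1/48) + (-3)·(-1/75) + 297·(1/400) = 1

1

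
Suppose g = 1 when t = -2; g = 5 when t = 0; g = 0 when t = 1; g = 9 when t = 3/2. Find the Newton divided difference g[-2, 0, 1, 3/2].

g[-2,0] = (5 - 1) / (0 - (-2)) = 2
g[0,1] = (0 - 5) / (1 - 0) = -5
g[1,3/2] = (9 - 0) / (3/2 - 1) = 18
g[-2,0,1] = (-5 - 2) / (1 - (-2)) = -7/3
g[0,1,3/2] = (18 - (-5)) / (3/2 - 0) = 46/3
g[-2,0,1,3/2] = (46/3 - (-7/3)) / (3/2 - (-2)) = 106/21

106/21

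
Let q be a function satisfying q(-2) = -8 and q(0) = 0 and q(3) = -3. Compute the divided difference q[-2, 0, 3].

-1

q[-2,0] = (0 - (-8)) / (0 - (-2)) = 4
q[0,3] = (-3 - 0) / (3 - 0) = -1
q[-2,0,3] = (-1 - 4) / (3 - (-2)) = -1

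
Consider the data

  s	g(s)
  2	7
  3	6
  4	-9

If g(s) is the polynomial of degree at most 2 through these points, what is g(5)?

-38

Evaluate each Lagrange basis at s = 5:
L_0(5) = (2)·(1)/[(-1)·(-2)] = 1
L_1(5) = (3)·(1)/[(1)·(-1)] = -3
L_2(5) = (3)·(2)/[(2)·(1)] = 3
Sum: 7·(1) + 6·(-3) + (-9)·(3) = -38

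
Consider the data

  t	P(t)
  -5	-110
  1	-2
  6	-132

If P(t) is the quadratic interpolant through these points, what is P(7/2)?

L_0(7/2) = (5/2)·(-5/2)/[(-6)·(-11)] = -25/264
L_1(7/2) = (17/2)·(-5/2)/[(6)·(-5)] = 17/24
L_2(7/2) = (17/2)·(5/2)/[(11)·(5)] = 17/44
Sum: (-110)·(-25/264) + (-2)·(17/24) + (-132)·(17/44) = -42

-42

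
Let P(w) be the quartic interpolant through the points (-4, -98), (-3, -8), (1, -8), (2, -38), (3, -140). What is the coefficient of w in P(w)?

L_0(w) = (w + 3)(w - 1)(w - 2)(w - 3) / [210] = (1/210)w^4 - (1/70)w^3 - (1/30)w^2 + (9/70)w - 3/35
L_1(w) = (w + 4)(w - 1)(w - 2)(w - 3) / [-120] = -(1/120)w^4 + (1/60)w^3 + (13/120)w^2 - (19/60)w + 1/5
L_2(w) = (w + 4)(w + 3)(w - 2)(w - 3) / [40] = (1/40)w^4 + (1/20)w^3 - (17/40)w^2 - (9/20)w + 9/5
L_3(w) = (w + 4)(w + 3)(w - 1)(w - 3) / [-30] = -(1/30)w^4 - (1/10)w^3 + (13/30)w^2 + (9/10)w - 6/5
L_4(w) = (w + 4)(w + 3)(w - 1)(w - 2) / [84] = (1/84)w^4 + (1/21)w^3 - (1/12)w^2 - (11/42)w + 2/7
P(w) = (-98)·L_0 + (-8)·L_1 + (-8)·L_2 + (-38)·L_3 + (-140)·L_4
Only the coefficient of w is needed; take it from each L_i and combine:
(-98)·(9/70) + (-8)·(-19/60) + (-8)·(-9/20) + (-38)·(9/10) + (-140)·(-11/42) = -4

-4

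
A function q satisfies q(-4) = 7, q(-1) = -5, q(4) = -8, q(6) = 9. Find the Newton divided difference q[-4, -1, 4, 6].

q[-4,-1] = (-5 - 7) / (-1 - (-4)) = -4
q[-1,4] = (-8 - (-5)) / (4 - (-1)) = -3/5
q[4,6] = (9 - (-8)) / (6 - 4) = 17/2
q[-4,-1,4] = (-3/5 - (-4)) / (4 - (-4)) = 17/40
q[-1,4,6] = (17/2 - (-3/5)) / (6 - (-1)) = 13/10
q[-4,-1,4,6] = (13/10 - 17/40) / (6 - (-4)) = 7/80

7/80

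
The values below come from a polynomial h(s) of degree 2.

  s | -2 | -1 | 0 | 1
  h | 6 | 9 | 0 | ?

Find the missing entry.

The 3 known values determine h uniquely (degree ≤ 2).
L_0(1) = (2)·(1)/[(-1)·(-2)] = 1
L_1(1) = (3)·(1)/[(1)·(-1)] = -3
L_2(1) = (3)·(2)/[(2)·(1)] = 3
Sum: 6·(1) + 9·(-3) + 0 = -21

-21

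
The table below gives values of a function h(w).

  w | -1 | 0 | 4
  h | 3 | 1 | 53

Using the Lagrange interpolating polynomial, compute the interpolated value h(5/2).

89/4

L_0(5/2) = (5/2)·(-3/2)/[(-1)·(-5)] = -3/4
L_1(5/2) = (7/2)·(-3/2)/[(1)·(-4)] = 21/16
L_2(5/2) = (7/2)·(5/2)/[(5)·(4)] = 7/16
Sum: 3·(-3/4) + 1·(21/16) + 53·(7/16) = 89/4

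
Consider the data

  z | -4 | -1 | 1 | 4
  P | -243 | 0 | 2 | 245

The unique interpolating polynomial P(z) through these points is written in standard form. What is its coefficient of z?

L_0(z) = (z + 1)(z - 1)(z - 4) / [-120] = -(1/120)z^3 + (1/30)z^2 + (1/120)z - 1/30
L_1(z) = (z + 4)(z - 1)(z - 4) / [30] = (1/30)z^3 - (1/30)z^2 - (8/15)z + 8/15
L_2(z) = (z + 4)(z + 1)(z - 4) / [-30] = -(1/30)z^3 - (1/30)z^2 + (8/15)z + 8/15
L_3(z) = (z + 4)(z + 1)(z - 1) / [120] = (1/120)z^3 + (1/30)z^2 - (1/120)z - 1/30
P(z) = (-243)·L_0 + 0·L_1 + 2·L_2 + 245·L_3
Only the coefficient of z is needed; take it from each L_i and combine:
(-243)·(1/120) + 0·(-8/15) + 2·(8/15) + 245·(-1/120) = -3

-3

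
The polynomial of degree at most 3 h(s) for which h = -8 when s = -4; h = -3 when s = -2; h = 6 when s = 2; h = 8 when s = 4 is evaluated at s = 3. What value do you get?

117/16

L_0(3) = (5)·(1)·(-1)/[(-2)·(-6)·(-8)] = 5/96
L_1(3) = (7)·(1)·(-1)/[(2)·(-4)·(-6)] = -7/48
L_2(3) = (7)·(5)·(-1)/[(6)·(4)·(-2)] = 35/48
L_3(3) = (7)·(5)·(1)/[(8)·(6)·(2)] = 35/96
Sum: (-8)·(5/96) + (-3)·(-7/48) + 6·(35/48) + 8·(35/96) = 117/16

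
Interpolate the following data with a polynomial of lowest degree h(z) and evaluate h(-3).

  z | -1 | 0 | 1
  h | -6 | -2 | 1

L_0(-3) = (-3)·(-4)/[(-1)·(-2)] = 6
L_1(-3) = (-2)·(-4)/[(1)·(-1)] = -8
L_2(-3) = (-2)·(-3)/[(2)·(1)] = 3
Sum: (-6)·(6) + (-2)·(-8) + 1·(3) = -17

-17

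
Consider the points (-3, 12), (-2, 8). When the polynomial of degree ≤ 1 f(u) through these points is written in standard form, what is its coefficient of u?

-4

L_0(u) = (u + 2) / [-1] = -u - 2
L_1(u) = (u + 3) / [1] = u + 3
f(u) = 12·L_0 + 8·L_1
Only the coefficient of u is needed; take it from each L_i and combine:
12·(-1) + 8·(1) = -4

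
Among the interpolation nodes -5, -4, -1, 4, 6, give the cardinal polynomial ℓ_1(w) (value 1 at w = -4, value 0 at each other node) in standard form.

ℓ_1(w) = -(1/240)w^4 + (1/60)w^3 + (31/240)w^2 - (47/120)w - 1/2

ℓ_1(w) = (w + 5)(w + 1)(w - 4)(w - 6) / [(1)·(-3)·(-8)·(-10)]
       = (w^4 - 4w^3 - 31w^2 + 94w + 120) / (-240)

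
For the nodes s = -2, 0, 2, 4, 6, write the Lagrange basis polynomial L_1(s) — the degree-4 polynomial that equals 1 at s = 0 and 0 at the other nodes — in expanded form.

L_1(s) = (s + 2)(s - 2)(s - 4)(s - 6) / [(2)·(-2)·(-4)·(-6)]
       = (s^4 - 10s^3 + 20s^2 + 40s - 96) / (-96)

L_1(s) = -(1/96)s^4 + (5/48)s^3 - (5/24)s^2 - (5/12)s + 1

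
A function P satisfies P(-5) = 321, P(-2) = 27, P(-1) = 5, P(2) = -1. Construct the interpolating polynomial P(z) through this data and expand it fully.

Build the Lagrange basis polynomials:
L_0(z) = (z + 2)(z + 1)(z - 2) / [-84] = -(1/84)z^3 - (1/84)z^2 + (1/21)z + 1/21
L_1(z) = (z + 5)(z + 1)(z - 2) / [12] = (1/12)z^3 + (1/3)z^2 - (7/12)z - 5/6
L_2(z) = (z + 5)(z + 2)(z - 2) / [-12] = -(1/12)z^3 - (5/12)z^2 + (1/3)z + 5/3
L_3(z) = (z + 5)(z + 2)(z + 1) / [84] = (1/84)z^3 + (2/21)z^2 + (17/84)z + 5/42
P(z) = 321·L_0 + 27·L_1 + 5·L_2 + (-1)·L_3
  321·L_0(z) = -(107/28)z^3 - (107/28)z^2 + (107/7)z + 107/7
  27·L_1(z) = (9/4)z^3 + 9z^2 - (63/4)z - 45/2
  5·L_2(z) = -(5/12)z^3 - (25/12)z^2 + (5/3)z + 25/3
  (-1)·L_3(z) = -(1/84)z^3 - (2/21)z^2 - (17/84)z - 5/42
Adding term by term: -2z^3 + 3z^2 + z + 1

P(z) = -2z^3 + 3z^2 + z + 1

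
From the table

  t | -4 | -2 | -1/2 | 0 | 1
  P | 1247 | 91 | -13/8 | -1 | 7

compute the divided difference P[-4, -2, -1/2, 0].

P[-4,-2] = (91 - 1247) / (-2 - (-4)) = -578
P[-2,-1/2] = (-13/8 - 91) / (-1/2 - (-2)) = -247/4
P[-1/2,0] = (-1 - (-13/8)) / (0 - (-1/2)) = 5/4
P[-4,-2,-1/2] = (-247/4 - (-578)) / (-1/2 - (-4)) = 295/2
P[-2,-1/2,0] = (5/4 - (-247/4)) / (0 - (-2)) = 63/2
P[-4,-2,-1/2,0] = (63/2 - 295/2) / (0 - (-4)) = -29

-29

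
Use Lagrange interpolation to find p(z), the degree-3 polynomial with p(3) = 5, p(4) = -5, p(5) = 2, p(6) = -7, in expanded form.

Build the Lagrange basis polynomials:
L_0(z) = (z - 4)(z - 5)(z - 6) / [-6] = -(1/6)z^3 + (5/2)z^2 - (37/3)z + 20
L_1(z) = (z - 3)(z - 5)(z - 6) / [2] = (1/2)z^3 - 7z^2 + (63/2)z - 45
L_2(z) = (z - 3)(z - 4)(z - 6) / [-2] = -(1/2)z^3 + (13/2)z^2 - 27z + 36
L_3(z) = (z - 3)(z - 4)(z - 5) / [6] = (1/6)z^3 - 2z^2 + (47/6)z - 10
p(z) = 5·L_0 + (-5)·L_1 + 2·L_2 + (-7)·L_3
  5·L_0(z) = -(5/6)z^3 + (25/2)z^2 - (185/3)z + 100
  (-5)·L_1(z) = -(5/2)z^3 + 35z^2 - (315/2)z + 225
  2·L_2(z) = -z^3 + 13z^2 - 54z + 72
  (-7)·L_3(z) = -(7/6)z^3 + 14z^2 - (329/6)z + 70
Adding term by term: -(11/2)z^3 + (149/2)z^2 - 328z + 467

p(z) = -(11/2)z^3 + (149/2)z^2 - 328z + 467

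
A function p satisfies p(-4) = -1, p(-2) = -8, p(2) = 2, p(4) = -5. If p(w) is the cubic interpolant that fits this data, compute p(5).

-67/4

Evaluate each Lagrange basis at w = 5:
L_0(5) = (7)·(3)·(1)/[(-2)·(-6)·(-8)] = -7/32
L_1(5) = (9)·(3)·(1)/[(2)·(-4)·(-6)] = 9/16
L_2(5) = (9)·(7)·(1)/[(6)·(4)·(-2)] = -21/16
L_3(5) = (9)·(7)·(3)/[(8)·(6)·(2)] = 63/32
Sum: (-1)·(-7/32) + (-8)·(9/16) + 2·(-21/16) + (-5)·(63/32) = -67/4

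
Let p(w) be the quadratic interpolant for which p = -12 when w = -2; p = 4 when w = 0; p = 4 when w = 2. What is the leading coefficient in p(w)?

-2

L_0(w) = w(w - 2) / [8] = (1/8)w^2 - (1/4)w
L_1(w) = (w + 2)(w - 2) / [-4] = -(1/4)w^2 + 1
L_2(w) = (w + 2)w / [8] = (1/8)w^2 + (1/4)w
p(w) = (-12)·L_0 + 4·L_1 + 4·L_2
Only the coefficient of w^2 is needed; take it from each L_i and combine:
(-12)·(1/8) + 4·(-1/4) + 4·(1/8) = -2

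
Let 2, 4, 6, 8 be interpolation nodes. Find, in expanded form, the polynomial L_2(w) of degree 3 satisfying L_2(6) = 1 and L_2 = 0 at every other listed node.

L_2(w) = -(1/16)w^3 + (7/8)w^2 - (7/2)w + 4

L_2(w) = (w - 2)(w - 4)(w - 8) / [(4)·(2)·(-2)]
       = (w^3 - 14w^2 + 56w - 64) / (-16)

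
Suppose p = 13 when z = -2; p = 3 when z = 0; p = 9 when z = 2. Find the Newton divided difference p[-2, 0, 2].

p[-2,0] = (3 - 13) / (0 - (-2)) = -5
p[0,2] = (9 - 3) / (2 - 0) = 3
p[-2,0,2] = (3 - (-5)) / (2 - (-2)) = 2

2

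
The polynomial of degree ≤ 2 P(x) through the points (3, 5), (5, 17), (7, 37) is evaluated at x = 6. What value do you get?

L_0(6) = (1)·(-1)/[(-2)·(-4)] = -1/8
L_1(6) = (3)·(-1)/[(2)·(-2)] = 3/4
L_2(6) = (3)·(1)/[(4)·(2)] = 3/8
Sum: 5·(-1/8) + 17·(3/4) + 37·(3/8) = 26

26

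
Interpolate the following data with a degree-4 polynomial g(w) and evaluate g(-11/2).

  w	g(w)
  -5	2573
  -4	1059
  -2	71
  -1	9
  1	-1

Evaluate each Lagrange basis at w = -11/2:
L_0(-11/2) = (-3/2)·(-7/2)·(-9/2)·(-13/2)/[(-1)·(-3)·(-4)·(-6)] = 273/128
L_1(-11/2) = (-1/2)·(-7/2)·(-9/2)·(-13/2)/[(1)·(-2)·(-3)·(-5)] = -273/160
L_2(-11/2) = (-1/2)·(-3/2)·(-9/2)·(-13/2)/[(3)·(2)·(-1)·(-3)] = 39/32
L_3(-11/2) = (-1/2)·(-3/2)·(-7/2)·(-13/2)/[(4)·(3)·(1)·(-2)] = -91/128
L_4(-11/2) = (-1/2)·(-3/2)·(-7/2)·(-9/2)/[(6)·(5)·(3)·(2)] = 21/320
Sum: 2573·(273/128) + 1059·(-273/160) + 71·(39/32) + 9·(-91/128) + (-1)·(21/320) = 30087/8

30087/8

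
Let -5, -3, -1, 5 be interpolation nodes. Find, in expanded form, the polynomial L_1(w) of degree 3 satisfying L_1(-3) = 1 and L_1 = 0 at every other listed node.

L_1(w) = (1/32)w^3 + (1/32)w^2 - (25/32)w - 25/32

L_1(w) = (w + 5)(w + 1)(w - 5) / [(2)·(-2)·(-8)]
       = (w^3 + w^2 - 25w - 25) / (32)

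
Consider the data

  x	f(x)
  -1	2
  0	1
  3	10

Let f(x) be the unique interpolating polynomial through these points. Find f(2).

5

Evaluate each Lagrange basis at x = 2:
L_0(2) = (2)·(-1)/[(-1)·(-4)] = -1/2
L_1(2) = (3)·(-1)/[(1)·(-3)] = 1
L_2(2) = (3)·(2)/[(4)·(3)] = 1/2
Sum: 2·(-1/2) + 1·(1) + 10·(1/2) = 5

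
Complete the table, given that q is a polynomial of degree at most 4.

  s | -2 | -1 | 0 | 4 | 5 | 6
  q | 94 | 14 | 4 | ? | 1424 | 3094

544

The 5 known values determine q uniquely (degree ≤ 4).
Evaluate each Lagrange basis at s = 4:
L_0(4) = (5)·(4)·(-1)·(-2)/[(-1)·(-2)·(-7)·(-8)] = 5/14
L_1(4) = (6)·(4)·(-1)·(-2)/[(1)·(-1)·(-6)·(-7)] = -8/7
L_2(4) = (6)·(5)·(-1)·(-2)/[(2)·(1)·(-5)·(-6)] = 1
L_3(4) = (6)·(5)·(4)·(-2)/[(7)·(6)·(5)·(-1)] = 8/7
L_4(4) = (6)·(5)·(4)·(-1)/[(8)·(7)·(6)·(1)] = -5/14
Sum: 94·(5/14) + 14·(-8/7) + 4·(1) + 1424·(8/7) + 3094·(-5/14) = 544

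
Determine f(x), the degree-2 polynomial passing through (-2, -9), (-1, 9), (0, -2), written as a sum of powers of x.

Build the Lagrange basis polynomials:
L_0(x) = (x + 1)x / [2] = (1/2)x^2 + (1/2)x
L_1(x) = (x + 2)x / [-1] = -x^2 - 2x
L_2(x) = (x + 2)(x + 1) / [2] = (1/2)x^2 + (3/2)x + 1
f(x) = (-9)·L_0 + 9·L_1 + (-2)·L_2
  (-9)·L_0(x) = -(9/2)x^2 - (9/2)x
  9·L_1(x) = -9x^2 - 18x
  (-2)·L_2(x) = -x^2 - 3x - 2
Adding term by term: -(29/2)x^2 - (51/2)x - 2

f(x) = -(29/2)x^2 - (51/2)x - 2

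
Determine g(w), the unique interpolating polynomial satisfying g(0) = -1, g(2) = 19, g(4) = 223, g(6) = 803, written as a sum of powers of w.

Newton's divided differences:
g[0,2] = (19 - (-1)) / (2 - 0) = 10
g[2,4] = (223 - 19) / (4 - 2) = 102
g[4,6] = (803 - 223) / (6 - 4) = 290
g[0,2,4] = (102 - 10) / (4 - 0) = 23
g[2,4,6] = (290 - 102) / (6 - 2) = 47
g[0,2,4,6] = (47 - 23) / (6 - 0) = 4
g(w) = -1 + 10·w + 23·w(w - 2) + 4·w(w - 2)(w - 4)
Expanding: g(w) = 4w^3 - w^2 - 4w - 1

g(w) = 4w^3 - w^2 - 4w - 1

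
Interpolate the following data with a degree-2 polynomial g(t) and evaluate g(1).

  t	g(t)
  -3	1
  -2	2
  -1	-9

Using Newton's divided-difference form:
g[-3,-2] = (2 - 1) / (-2 - (-3)) = 1
g[-2,-1] = (-9 - 2) / (-1 - (-2)) = -11
g[-3,-2,-1] = (-11 - 1) / (-1 - (-3)) = -6
g(1) = 1 + 1·(4) + (-6)·(4)·(3) = -67

-67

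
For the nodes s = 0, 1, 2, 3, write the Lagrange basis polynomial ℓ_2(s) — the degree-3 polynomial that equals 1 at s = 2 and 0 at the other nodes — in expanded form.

ℓ_2(s) = s(s - 1)(s - 3) / [(2)·(1)·(-1)]
       = (s^3 - 4s^2 + 3s) / (-2)

ℓ_2(s) = -(1/2)s^3 + 2s^2 - (3/2)s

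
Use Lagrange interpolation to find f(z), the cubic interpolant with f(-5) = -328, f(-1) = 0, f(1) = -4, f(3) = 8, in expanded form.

L_0(z) = (z + 1)(z - 1)(z - 3) / [-192] = -(1/192)z^3 + (1/64)z^2 + (1/192)z - 1/64
L_1(z) = (z + 5)(z - 1)(z - 3) / [32] = (1/32)z^3 + (1/32)z^2 - (17/32)z + 15/32
L_2(z) = (z + 5)(z + 1)(z - 3) / [-24] = -(1/24)z^3 - (1/8)z^2 + (13/24)z + 5/8
L_3(z) = (z + 5)(z + 1)(z - 1) / [64] = (1/64)z^3 + (5/64)z^2 - (1/64)z - 5/64
f(z) = (-328)·L_0 + 0·L_1 + (-4)·L_2 + 8·L_3
  (-328)·L_0(z) = (41/24)z^3 - (41/8)z^2 - (41/24)z + 41/8
  0·L_1(z) = 0
  (-4)·L_2(z) = (1/6)z^3 + (1/2)z^2 - (13/6)z - 5/2
  8·L_3(z) = (1/8)z^3 + (5/8)z^2 - (1/8)z - 5/8
Adding term by term: 2z^3 - 4z^2 - 4z + 2

f(z) = 2z^3 - 4z^2 - 4z + 2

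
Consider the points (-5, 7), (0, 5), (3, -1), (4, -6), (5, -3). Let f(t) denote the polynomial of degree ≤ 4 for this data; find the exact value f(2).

Evaluate each Lagrange basis at t = 2:
L_0(2) = (2)·(-1)·(-2)·(-3)/[(-5)·(-8)·(-9)·(-10)] = -1/300
L_1(2) = (7)·(-1)·(-2)·(-3)/[(5)·(-3)·(-4)·(-5)] = 7/50
L_2(2) = (7)·(2)·(-2)·(-3)/[(8)·(3)·(-1)·(-2)] = 7/4
L_3(2) = (7)·(2)·(-1)·(-3)/[(9)·(4)·(1)·(-1)] = -7/6
L_4(2) = (7)·(2)·(-1)·(-2)/[(10)·(5)·(2)·(1)] = 7/25
Sum: 7·(-1/300) + 5·(7/50) + (-1)·(7/4) + (-6)·(-7/6) + (-3)·(7/25) = 763/150

763/150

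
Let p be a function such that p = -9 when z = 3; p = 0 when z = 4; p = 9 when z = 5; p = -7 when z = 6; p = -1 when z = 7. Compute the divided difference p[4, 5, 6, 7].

47/6

p[4,5] = (9 - 0) / (5 - 4) = 9
p[5,6] = (-7 - 9) / (6 - 5) = -16
p[6,7] = (-1 - (-7)) / (7 - 6) = 6
p[4,5,6] = (-16 - 9) / (6 - 4) = -25/2
p[5,6,7] = (6 - (-16)) / (7 - 5) = 11
p[4,5,6,7] = (11 - (-25/2)) / (7 - 4) = 47/6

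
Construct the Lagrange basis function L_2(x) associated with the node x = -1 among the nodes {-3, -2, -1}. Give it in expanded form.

L_2(x) = (1/2)x^2 + (5/2)x + 3

L_2(x) = (x + 3)(x + 2) / [(2)·(1)]
       = (x^2 + 5x + 6) / (2)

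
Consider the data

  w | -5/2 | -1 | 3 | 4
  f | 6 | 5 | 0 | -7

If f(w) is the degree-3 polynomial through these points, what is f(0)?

L_0(0) = (1)·(-3)·(-4)/[(-3/2)·(-11/2)·(-13/2)] = -32/143
L_1(0) = (5/2)·(-3)·(-4)/[(3/2)·(-4)·(-5)] = 1
L_2(0) = (5/2)·(1)·(-4)/[(11/2)·(4)·(-1)] = 5/11
L_3(0) = (5/2)·(1)·(-3)/[(13/2)·(5)·(1)] = -3/13
Sum: 6·(-32/143) + 5·(1) + 0 + (-7)·(-3/13) = 58/11

58/11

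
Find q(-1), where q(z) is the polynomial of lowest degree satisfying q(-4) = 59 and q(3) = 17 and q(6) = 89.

Evaluate each Lagrange basis at z = -1:
L_0(-1) = (-4)·(-7)/[(-7)·(-10)] = 2/5
L_1(-1) = (3)·(-7)/[(7)·(-3)] = 1
L_2(-1) = (3)·(-4)/[(10)·(3)] = -2/5
Sum: 59·(2/5) + 17·(1) + 89·(-2/5) = 5

5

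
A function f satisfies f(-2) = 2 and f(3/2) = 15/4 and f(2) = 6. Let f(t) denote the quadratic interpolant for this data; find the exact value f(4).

20

Evaluate each Lagrange basis at t = 4:
L_0(4) = (5/2)·(2)/[(-7/2)·(-4)] = 5/14
L_1(4) = (6)·(2)/[(7/2)·(-1/2)] = -48/7
L_2(4) = (6)·(5/2)/[(4)·(1/2)] = 15/2
Sum: 2·(5/14) + 15/4·(-48/7) + 6·(15/2) = 20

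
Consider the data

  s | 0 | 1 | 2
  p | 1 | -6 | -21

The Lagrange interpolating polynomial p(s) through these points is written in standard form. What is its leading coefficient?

-4

The leading coefficient equals the top divided difference p[0,1,2].
p[0,1] = (-6 - 1) / (1 - 0) = -7
p[1,2] = (-21 - (-6)) / (2 - 1) = -15
p[0,1,2] = (-15 - (-7)) / (2 - 0) = -4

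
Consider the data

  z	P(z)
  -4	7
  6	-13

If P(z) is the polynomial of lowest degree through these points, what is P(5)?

-11

L_0(5) = (-1)/[(-10)] = 1/10
L_1(5) = (9)/[(10)] = 9/10
Sum: 7·(1/10) + (-13)·(9/10) = -11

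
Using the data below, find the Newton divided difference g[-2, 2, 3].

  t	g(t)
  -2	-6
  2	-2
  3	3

4/5

g[-2,2] = (-2 - (-6)) / (2 - (-2)) = 1
g[2,3] = (3 - (-2)) / (3 - 2) = 5
g[-2,2,3] = (5 - 1) / (3 - (-2)) = 4/5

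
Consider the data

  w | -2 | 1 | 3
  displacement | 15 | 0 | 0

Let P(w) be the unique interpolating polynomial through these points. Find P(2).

Evaluate each Lagrange basis at w = 2:
L_0(2) = (1)·(-1)/[(-3)·(-5)] = -1/15
L_1(2) = (4)·(-1)/[(3)·(-2)] = 2/3
L_2(2) = (4)·(1)/[(5)·(2)] = 2/5
Sum: 15·(-1/15) + 0 + 0 = -1

-1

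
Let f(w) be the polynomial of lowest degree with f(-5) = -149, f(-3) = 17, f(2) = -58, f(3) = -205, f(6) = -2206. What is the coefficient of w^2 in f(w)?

-1

Build the Lagrange basis polynomials:
L_0(w) = (w + 3)(w - 2)(w - 3)(w - 6) / [1232] = (1/1232)w^4 - (1/154)w^3 + (3/1232)w^2 + (9/154)w - 27/308
L_1(w) = (w + 5)(w - 2)(w - 3)(w - 6) / [-540] = -(1/540)w^4 + (1/90)w^3 + (19/540)w^2 - (4/15)w + 1/3
L_2(w) = (w + 5)(w + 3)(w - 3)(w - 6) / [140] = (1/140)w^4 - (1/140)w^3 - (39/140)w^2 + (9/140)w + 27/14
L_3(w) = (w + 5)(w + 3)(w - 2)(w - 6) / [-144] = -(1/144)w^4 + (37/144)w^2 + (1/6)w - 5/4
L_4(w) = (w + 5)(w + 3)(w - 2)(w - 3) / [1188] = (1/1188)w^4 + (1/396)w^3 - (19/1188)w^2 - (1/44)w + 5/66
f(w) = (-149)·L_0 + 17·L_1 + (-58)·L_2 + (-205)·L_3 + (-2206)·L_4
Only the coefficient of w^2 is needed; take it from each L_i and combine:
(-149)·(3/1232) + 17·(19/540) + (-58)·(-39/140) + (-205)·(37/144) + (-2206)·(-19/1188) = -1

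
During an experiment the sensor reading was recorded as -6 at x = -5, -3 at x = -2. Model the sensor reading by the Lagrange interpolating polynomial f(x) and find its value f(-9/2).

-11/2

L_0(-9/2) = (-5/2)/[(-3)] = 5/6
L_1(-9/2) = (1/2)/[(3)] = 1/6
Sum: (-6)·(5/6) + (-3)·(1/6) = -11/2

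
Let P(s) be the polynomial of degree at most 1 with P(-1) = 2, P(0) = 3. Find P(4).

Evaluate each Lagrange basis at s = 4:
L_0(4) = (4)/[(-1)] = -4
L_1(4) = (5)/[(1)] = 5
Sum: 2·(-4) + 3·(5) = 7

7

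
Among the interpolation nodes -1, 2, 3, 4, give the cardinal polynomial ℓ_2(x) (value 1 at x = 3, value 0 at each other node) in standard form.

ℓ_2(x) = -(1/4)x^3 + (5/4)x^2 - (1/2)x - 2

ℓ_2(x) = (x + 1)(x - 2)(x - 4) / [(4)·(1)·(-1)]
       = (x^3 - 5x^2 + 2x + 8) / (-4)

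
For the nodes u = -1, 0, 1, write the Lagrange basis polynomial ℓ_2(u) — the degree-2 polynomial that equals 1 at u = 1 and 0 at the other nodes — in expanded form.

ℓ_2(u) = (1/2)u^2 + (1/2)u

ℓ_2(u) = (u + 1)u / [(2)·(1)]
       = (u^2 + u) / (2)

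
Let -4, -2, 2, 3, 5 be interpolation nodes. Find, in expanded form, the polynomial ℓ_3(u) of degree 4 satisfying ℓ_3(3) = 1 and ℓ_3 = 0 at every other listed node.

ℓ_3(u) = (u + 4)(u + 2)(u - 2)(u - 5) / [(7)·(5)·(1)·(-2)]
       = (u^4 - u^3 - 24u^2 + 4u + 80) / (-70)

ℓ_3(u) = -(1/70)u^4 + (1/70)u^3 + (12/35)u^2 - (2/35)u - 8/7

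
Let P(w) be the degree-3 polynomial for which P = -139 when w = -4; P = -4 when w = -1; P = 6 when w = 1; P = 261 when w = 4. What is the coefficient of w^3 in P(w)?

The leading coefficient equals the top divided difference P[-4,-1,1,4].
P[-4,-1] = (-4 - (-139)) / (-1 - (-4)) = 45
P[-1,1] = (6 - (-4)) / (1 - (-1)) = 5
P[1,4] = (261 - 6) / (4 - 1) = 85
P[-4,-1,1] = (5 - 45) / (1 - (-4)) = -8
P[-1,1,4] = (85 - 5) / (4 - (-1)) = 16
P[-4,-1,1,4] = (16 - (-8)) / (4 - (-4)) = 3

3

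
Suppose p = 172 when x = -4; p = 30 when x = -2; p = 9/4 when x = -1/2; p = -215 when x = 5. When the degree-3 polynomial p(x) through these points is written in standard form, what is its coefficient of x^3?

The leading coefficient equals the top divided difference p[-4,-2,-1/2,5].
p[-4,-2] = (30 - 172) / (-2 - (-4)) = -71
p[-2,-1/2] = (9/4 - 30) / (-1/2 - (-2)) = -37/2
p[-1/2,5] = (-215 - 9/4) / (5 - (-1/2)) = -79/2
p[-4,-2,-1/2] = (-37/2 - (-71)) / (-1/2 - (-4)) = 15
p[-2,-1/2,5] = (-79/2 - (-37/2)) / (5 - (-2)) = -3
p[-4,-2,-1/2,5] = (-3 - 15) / (5 - (-4)) = -2

-2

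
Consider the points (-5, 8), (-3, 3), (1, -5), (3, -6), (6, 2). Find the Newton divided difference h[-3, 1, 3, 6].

23/540

h[-3,1] = (-5 - 3) / (1 - (-3)) = -2
h[1,3] = (-6 - (-5)) / (3 - 1) = -1/2
h[3,6] = (2 - (-6)) / (6 - 3) = 8/3
h[-3,1,3] = (-1/2 - (-2)) / (3 - (-3)) = 1/4
h[1,3,6] = (8/3 - (-1/2)) / (6 - 1) = 19/30
h[-3,1,3,6] = (19/30 - 1/4) / (6 - (-3)) = 23/540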